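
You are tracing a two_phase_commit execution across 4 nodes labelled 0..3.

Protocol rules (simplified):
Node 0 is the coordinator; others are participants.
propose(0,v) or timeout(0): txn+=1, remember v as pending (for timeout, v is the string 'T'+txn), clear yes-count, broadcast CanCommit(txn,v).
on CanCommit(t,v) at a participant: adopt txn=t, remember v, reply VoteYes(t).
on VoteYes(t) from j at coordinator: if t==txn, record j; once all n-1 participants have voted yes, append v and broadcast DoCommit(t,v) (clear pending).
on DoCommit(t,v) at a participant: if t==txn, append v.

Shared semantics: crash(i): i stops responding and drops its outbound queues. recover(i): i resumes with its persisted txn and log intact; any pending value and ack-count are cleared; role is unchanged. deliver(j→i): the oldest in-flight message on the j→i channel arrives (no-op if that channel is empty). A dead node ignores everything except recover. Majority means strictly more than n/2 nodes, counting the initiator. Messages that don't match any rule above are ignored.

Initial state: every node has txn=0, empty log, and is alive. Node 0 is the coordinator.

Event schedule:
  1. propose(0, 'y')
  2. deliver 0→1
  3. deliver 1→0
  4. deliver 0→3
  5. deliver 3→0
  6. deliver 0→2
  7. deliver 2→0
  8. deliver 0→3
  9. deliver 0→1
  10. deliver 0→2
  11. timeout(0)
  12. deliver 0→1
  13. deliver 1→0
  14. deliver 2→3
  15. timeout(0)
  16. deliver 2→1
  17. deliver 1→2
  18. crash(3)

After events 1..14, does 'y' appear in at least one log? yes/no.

after 1 — propose(0,'y'): n0:coor/t1/[-]
after 2 — deliver 0→1: n1:part/t1/[-]
after 3 — deliver 1→0: ·
after 4 — deliver 0→3: n3:part/t1/[-]
after 5 — deliver 3→0: ·
after 6 — deliver 0→2: n2:part/t1/[-]
after 7 — deliver 2→0: n0:coor/t1/[y]
after 8 — deliver 0→3: n3:part/t1/[y]
after 9 — deliver 0→1: n1:part/t1/[y]
after 10 — deliver 0→2: n2:part/t1/[y]
after 11 — timeout(0): n0:coor/t2/[y]
after 12 — deliver 0→1: n1:part/t2/[y]
after 13 — deliver 1→0: ·
after 14 — deliver 2→3: ·

yes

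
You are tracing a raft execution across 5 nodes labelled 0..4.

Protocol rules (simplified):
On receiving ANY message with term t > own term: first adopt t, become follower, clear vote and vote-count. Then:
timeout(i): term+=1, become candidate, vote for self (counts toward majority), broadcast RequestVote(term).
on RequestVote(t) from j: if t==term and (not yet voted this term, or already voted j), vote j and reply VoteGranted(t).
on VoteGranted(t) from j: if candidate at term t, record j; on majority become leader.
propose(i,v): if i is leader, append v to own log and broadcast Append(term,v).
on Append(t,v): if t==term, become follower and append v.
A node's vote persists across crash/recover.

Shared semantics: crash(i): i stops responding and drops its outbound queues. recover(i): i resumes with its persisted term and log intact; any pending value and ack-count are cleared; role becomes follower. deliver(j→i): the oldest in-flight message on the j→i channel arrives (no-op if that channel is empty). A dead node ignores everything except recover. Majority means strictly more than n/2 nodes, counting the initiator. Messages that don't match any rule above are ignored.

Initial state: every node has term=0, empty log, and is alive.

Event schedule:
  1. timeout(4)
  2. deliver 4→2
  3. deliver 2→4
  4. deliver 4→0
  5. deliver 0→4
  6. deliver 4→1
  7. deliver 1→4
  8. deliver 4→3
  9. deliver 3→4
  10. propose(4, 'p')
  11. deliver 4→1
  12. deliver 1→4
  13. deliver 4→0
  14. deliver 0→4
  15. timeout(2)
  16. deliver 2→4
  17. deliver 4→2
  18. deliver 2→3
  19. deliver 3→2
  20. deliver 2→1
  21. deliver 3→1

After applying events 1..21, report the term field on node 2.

e1 timeout(4): 4[cand,t=1,-]
e2 deliver 4→2: 2[foll,t=1,-]
e3 deliver 2→4: ·
e4 deliver 4→0: 0[foll,t=1,-]
e5 deliver 0→4: 4[lead,t=1,-]
e6 deliver 4→1: 1[foll,t=1,-]
e7 deliver 1→4: ·
e8 deliver 4→3: 3[foll,t=1,-]
e9 deliver 3→4: ·
e10 propose(4,'p'): 4[lead,t=1,p]
e11 deliver 4→1: 1[foll,t=1,p]
e12 deliver 1→4: ·
e13 deliver 4→0: 0[foll,t=1,p]
e14 deliver 0→4: ·
e15 timeout(2): 2[cand,t=2,-]
e16 deliver 2→4: 4[foll,t=2,p]
e17 deliver 4→2: ·
e18 deliver 2→3: 3[foll,t=2,-]
e19 deliver 3→2: ·
e20 deliver 2→1: 1[foll,t=2,p]
e21 deliver 3→1: ·

2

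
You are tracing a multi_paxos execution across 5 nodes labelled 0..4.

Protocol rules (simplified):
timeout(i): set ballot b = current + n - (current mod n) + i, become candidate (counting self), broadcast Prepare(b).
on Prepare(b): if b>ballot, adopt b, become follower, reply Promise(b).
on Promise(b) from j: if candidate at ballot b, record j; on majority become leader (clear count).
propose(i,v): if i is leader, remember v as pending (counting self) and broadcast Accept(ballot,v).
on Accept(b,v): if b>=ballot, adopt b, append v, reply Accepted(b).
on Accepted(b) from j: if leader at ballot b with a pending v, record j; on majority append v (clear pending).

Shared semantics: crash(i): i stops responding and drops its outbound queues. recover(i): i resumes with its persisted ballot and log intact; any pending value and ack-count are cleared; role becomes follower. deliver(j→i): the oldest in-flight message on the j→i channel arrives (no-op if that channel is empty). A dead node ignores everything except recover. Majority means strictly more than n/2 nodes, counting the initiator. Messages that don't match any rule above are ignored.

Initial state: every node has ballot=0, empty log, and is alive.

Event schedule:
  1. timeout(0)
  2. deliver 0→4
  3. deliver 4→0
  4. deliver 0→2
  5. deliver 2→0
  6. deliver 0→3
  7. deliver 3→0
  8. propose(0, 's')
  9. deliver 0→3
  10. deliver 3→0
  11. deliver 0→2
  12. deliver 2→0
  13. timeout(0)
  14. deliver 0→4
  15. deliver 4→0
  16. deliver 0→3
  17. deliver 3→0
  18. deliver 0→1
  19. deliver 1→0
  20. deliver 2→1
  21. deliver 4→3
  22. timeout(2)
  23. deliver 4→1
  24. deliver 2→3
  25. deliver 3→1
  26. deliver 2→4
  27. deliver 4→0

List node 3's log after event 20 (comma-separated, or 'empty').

after 1 — timeout(0): n0:cand/b5/[-]
after 2 — deliver 0→4: n4:foll/b5/[-]
after 3 — deliver 4→0: ·
after 4 — deliver 0→2: n2:foll/b5/[-]
after 5 — deliver 2→0: n0:lead/b5/[-]
after 6 — deliver 0→3: n3:foll/b5/[-]
after 7 — deliver 3→0: ·
after 8 — propose(0,'s'): ·
after 9 — deliver 0→3: n3:foll/b5/[s]
after 10 — deliver 3→0: ·
after 11 — deliver 0→2: n2:foll/b5/[s]
after 12 — deliver 2→0: n0:lead/b5/[s]
after 13 — timeout(0): n0:cand/b10/[s]
after 14 — deliver 0→4: n4:foll/b5/[s]
after 15 — deliver 4→0: ·
after 16 — deliver 0→3: n3:foll/b10/[s]
after 17 — deliver 3→0: ·
after 18 — deliver 0→1: n1:foll/b5/[-]
after 19 — deliver 1→0: ·
after 20 — deliver 2→1: ·

s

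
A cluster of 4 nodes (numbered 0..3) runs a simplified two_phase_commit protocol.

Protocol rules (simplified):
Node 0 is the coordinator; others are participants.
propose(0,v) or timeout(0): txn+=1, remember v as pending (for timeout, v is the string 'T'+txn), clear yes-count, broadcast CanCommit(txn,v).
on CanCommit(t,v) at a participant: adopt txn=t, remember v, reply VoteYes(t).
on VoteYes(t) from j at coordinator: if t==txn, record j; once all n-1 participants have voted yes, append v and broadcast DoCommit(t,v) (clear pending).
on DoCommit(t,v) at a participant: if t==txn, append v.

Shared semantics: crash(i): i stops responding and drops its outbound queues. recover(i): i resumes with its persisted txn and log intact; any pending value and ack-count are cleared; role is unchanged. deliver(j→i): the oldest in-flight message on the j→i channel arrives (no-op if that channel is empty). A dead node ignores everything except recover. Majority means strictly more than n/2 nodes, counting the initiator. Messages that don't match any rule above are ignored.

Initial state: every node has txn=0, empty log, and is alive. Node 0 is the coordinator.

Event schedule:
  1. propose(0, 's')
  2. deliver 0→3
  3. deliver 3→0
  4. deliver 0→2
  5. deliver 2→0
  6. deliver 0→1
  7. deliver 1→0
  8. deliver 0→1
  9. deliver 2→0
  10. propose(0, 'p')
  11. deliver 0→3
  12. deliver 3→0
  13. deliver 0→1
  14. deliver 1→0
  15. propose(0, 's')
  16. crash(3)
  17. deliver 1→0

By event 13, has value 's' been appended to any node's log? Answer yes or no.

yes

step 1 propose(0,'s'): 0={coor,t=1,log=-}
step 2 deliver 0→3: 3={part,t=1,log=-}
step 3 deliver 3→0: —
step 4 deliver 0→2: 2={part,t=1,log=-}
step 5 deliver 2→0: —
step 6 deliver 0→1: 1={part,t=1,log=-}
step 7 deliver 1→0: 0={coor,t=1,log=s}
step 8 deliver 0→1: 1={part,t=1,log=s}
step 9 deliver 2→0: —
step 10 propose(0,'p'): 0={coor,t=2,log=s}
step 11 deliver 0→3: 3={part,t=1,log=s}
step 12 deliver 3→0: —
step 13 deliver 0→1: 1={part,t=2,log=s}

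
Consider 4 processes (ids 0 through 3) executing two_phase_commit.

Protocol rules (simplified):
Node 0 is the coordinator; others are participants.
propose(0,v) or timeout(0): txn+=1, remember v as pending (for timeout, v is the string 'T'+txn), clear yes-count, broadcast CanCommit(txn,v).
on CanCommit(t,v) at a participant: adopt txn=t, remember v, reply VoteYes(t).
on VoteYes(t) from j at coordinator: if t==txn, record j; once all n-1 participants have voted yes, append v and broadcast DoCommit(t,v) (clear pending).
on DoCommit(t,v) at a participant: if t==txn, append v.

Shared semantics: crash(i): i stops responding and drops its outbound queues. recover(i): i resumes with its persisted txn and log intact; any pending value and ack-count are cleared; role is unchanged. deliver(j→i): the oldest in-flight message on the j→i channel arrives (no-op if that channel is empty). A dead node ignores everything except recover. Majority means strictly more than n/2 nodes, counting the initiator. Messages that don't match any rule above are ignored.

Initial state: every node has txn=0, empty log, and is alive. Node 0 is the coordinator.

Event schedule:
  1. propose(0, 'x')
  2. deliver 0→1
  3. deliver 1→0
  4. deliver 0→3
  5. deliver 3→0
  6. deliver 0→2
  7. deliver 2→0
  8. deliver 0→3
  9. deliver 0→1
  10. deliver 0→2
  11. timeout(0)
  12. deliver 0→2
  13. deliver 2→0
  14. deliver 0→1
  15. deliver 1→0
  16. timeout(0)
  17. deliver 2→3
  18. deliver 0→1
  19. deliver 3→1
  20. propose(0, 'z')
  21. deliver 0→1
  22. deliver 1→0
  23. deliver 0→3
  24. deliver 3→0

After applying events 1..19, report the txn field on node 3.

1

[1] propose(0,'x') → N0(coor t1 [-])
[2] deliver 0→1 → N1(part t1 [-])
[3] deliver 1→0 → ∅
[4] deliver 0→3 → N3(part t1 [-])
[5] deliver 3→0 → ∅
[6] deliver 0→2 → N2(part t1 [-])
[7] deliver 2→0 → N0(coor t1 [x])
[8] deliver 0→3 → N3(part t1 [x])
[9] deliver 0→1 → N1(part t1 [x])
[10] deliver 0→2 → N2(part t1 [x])
[11] timeout(0) → N0(coor t2 [x])
[12] deliver 0→2 → N2(part t2 [x])
[13] deliver 2→0 → ∅
[14] deliver 0→1 → N1(part t2 [x])
[15] deliver 1→0 → ∅
[16] timeout(0) → N0(coor t3 [x])
[17] deliver 2→3 → ∅
[18] deliver 0→1 → N1(part t3 [x])
[19] deliver 3→1 → ∅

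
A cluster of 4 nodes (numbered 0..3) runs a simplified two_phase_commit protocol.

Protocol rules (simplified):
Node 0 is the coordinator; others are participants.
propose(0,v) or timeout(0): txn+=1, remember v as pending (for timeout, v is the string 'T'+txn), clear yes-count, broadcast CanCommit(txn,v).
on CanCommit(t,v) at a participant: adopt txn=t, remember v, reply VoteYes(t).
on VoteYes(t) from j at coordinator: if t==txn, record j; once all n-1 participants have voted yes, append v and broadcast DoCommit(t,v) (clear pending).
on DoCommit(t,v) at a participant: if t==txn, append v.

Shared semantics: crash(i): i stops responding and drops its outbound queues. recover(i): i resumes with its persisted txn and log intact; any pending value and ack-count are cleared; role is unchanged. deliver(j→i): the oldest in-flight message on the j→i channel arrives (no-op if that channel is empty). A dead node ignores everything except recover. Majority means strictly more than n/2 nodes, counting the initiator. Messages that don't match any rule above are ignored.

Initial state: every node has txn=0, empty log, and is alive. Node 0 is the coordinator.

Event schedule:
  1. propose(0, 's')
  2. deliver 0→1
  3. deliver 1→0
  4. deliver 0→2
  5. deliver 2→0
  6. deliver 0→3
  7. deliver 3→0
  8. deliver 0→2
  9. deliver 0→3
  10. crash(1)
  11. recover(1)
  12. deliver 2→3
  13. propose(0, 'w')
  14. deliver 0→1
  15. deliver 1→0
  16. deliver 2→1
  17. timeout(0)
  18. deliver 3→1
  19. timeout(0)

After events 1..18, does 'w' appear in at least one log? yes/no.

no

[1] propose(0,'s') → N0(coor t1 [-])
[2] deliver 0→1 → N1(part t1 [-])
[3] deliver 1→0 → ∅
[4] deliver 0→2 → N2(part t1 [-])
[5] deliver 2→0 → ∅
[6] deliver 0→3 → N3(part t1 [-])
[7] deliver 3→0 → N0(coor t1 [s])
[8] deliver 0→2 → N2(part t1 [s])
[9] deliver 0→3 → N3(part t1 [s])
[10] crash(1) → N1(✗part t1 [-])
[11] recover(1) → N1(part t1 [-])
[12] deliver 2→3 → ∅
[13] propose(0,'w') → N0(coor t2 [s])
[14] deliver 0→1 → N1(part t1 [s])
[15] deliver 1→0 → ∅
[16] deliver 2→1 → ∅
[17] timeout(0) → N0(coor t3 [s])
[18] deliver 3→1 → ∅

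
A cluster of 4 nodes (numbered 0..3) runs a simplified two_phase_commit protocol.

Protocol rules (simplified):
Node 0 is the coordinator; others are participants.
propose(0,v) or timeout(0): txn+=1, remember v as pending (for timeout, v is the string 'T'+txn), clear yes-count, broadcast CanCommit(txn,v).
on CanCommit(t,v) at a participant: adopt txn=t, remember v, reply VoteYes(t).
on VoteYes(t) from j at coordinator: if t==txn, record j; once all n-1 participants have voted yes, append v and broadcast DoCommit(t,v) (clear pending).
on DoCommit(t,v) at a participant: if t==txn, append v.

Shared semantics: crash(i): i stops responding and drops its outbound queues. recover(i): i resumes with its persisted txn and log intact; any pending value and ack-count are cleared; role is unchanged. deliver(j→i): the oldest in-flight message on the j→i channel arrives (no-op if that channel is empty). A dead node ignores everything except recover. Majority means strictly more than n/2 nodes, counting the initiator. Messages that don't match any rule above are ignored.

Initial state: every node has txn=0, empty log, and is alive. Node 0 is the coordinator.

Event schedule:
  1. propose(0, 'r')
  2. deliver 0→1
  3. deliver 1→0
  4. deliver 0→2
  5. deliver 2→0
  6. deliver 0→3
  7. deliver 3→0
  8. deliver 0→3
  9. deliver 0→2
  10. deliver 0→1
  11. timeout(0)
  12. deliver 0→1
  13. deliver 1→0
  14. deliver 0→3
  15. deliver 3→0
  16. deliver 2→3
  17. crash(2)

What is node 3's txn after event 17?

1. propose(0,'r'):  <0:coor t1 ->
2. deliver 0→1:  <1:part t1 ->
3. deliver 1→0:  nop
4. deliver 0→2:  <2:part t1 ->
5. deliver 2→0:  nop
6. deliver 0→3:  <3:part t1 ->
7. deliver 3→0:  <0:coor t1 r>
8. deliver 0→3:  <3:part t1 r>
9. deliver 0→2:  <2:part t1 r>
10. deliver 0→1:  <1:part t1 r>
11. timeout(0):  <0:coor t2 r>
12. deliver 0→1:  <1:part t2 r>
13. deliver 1→0:  nop
14. deliver 0→3:  <3:part t2 r>
15. deliver 3→0:  nop
16. deliver 2→3:  nop
17. crash(2):  <2:✗part t1 r>

2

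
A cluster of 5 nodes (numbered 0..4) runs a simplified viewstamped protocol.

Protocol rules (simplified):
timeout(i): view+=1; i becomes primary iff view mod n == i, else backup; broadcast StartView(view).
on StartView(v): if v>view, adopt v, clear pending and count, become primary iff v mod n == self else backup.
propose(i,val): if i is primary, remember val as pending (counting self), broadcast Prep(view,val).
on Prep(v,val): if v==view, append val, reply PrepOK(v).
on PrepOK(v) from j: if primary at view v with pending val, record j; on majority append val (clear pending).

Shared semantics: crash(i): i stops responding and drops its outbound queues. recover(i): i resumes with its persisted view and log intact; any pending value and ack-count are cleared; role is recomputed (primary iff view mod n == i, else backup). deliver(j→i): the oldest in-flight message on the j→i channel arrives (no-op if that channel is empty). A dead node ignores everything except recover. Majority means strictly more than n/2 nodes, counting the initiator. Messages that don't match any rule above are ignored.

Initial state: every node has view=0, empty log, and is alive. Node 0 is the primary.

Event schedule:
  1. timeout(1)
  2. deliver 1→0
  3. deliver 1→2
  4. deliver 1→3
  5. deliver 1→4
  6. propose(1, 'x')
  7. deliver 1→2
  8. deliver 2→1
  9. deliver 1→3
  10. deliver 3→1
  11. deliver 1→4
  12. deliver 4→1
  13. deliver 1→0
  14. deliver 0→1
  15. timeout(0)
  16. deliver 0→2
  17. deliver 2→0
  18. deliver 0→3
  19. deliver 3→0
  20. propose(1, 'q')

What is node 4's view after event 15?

after 1 — timeout(1): n1:prim/v1/[-]
after 2 — deliver 1→0: n0:back/v1/[-]
after 3 — deliver 1→2: n2:back/v1/[-]
after 4 — deliver 1→3: n3:back/v1/[-]
after 5 — deliver 1→4: n4:back/v1/[-]
after 6 — propose(1,'x'): ·
after 7 — deliver 1→2: n2:back/v1/[x]
after 8 — deliver 2→1: ·
after 9 — deliver 1→3: n3:back/v1/[x]
after 10 — deliver 3→1: n1:prim/v1/[x]
after 11 — deliver 1→4: n4:back/v1/[x]
after 12 — deliver 4→1: ·
after 13 — deliver 1→0: n0:back/v1/[x]
after 14 — deliver 0→1: ·
after 15 — timeout(0): n0:back/v2/[x]

1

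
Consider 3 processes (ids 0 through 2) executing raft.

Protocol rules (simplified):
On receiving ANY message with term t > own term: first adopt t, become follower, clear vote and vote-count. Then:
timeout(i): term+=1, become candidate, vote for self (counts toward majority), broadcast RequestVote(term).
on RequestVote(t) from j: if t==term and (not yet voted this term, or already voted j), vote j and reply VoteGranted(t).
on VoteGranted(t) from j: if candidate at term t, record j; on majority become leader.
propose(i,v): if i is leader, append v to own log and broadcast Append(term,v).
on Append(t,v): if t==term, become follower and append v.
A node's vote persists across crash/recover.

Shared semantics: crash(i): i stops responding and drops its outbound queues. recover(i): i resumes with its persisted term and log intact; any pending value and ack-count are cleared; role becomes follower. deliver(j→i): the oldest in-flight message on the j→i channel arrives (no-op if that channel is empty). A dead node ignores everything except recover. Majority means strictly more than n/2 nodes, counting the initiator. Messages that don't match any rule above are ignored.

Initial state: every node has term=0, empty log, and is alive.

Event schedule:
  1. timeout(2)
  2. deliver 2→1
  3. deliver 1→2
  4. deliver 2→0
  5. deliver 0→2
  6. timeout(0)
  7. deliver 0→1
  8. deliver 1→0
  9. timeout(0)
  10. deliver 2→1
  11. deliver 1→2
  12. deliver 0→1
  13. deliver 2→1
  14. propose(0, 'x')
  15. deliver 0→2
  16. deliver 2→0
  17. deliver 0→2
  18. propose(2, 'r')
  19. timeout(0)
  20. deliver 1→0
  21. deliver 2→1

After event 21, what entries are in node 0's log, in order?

empty

1. timeout(2):  <2:cand t1 ->
2. deliver 2→1:  <1:foll t1 ->
3. deliver 1→2:  <2:lead t1 ->
4. deliver 2→0:  <0:foll t1 ->
5. deliver 0→2:  nop
6. timeout(0):  <0:cand t2 ->
7. deliver 0→1:  <1:foll t2 ->
8. deliver 1→0:  <0:lead t2 ->
9. timeout(0):  <0:cand t3 ->
10. deliver 2→1:  nop
11. deliver 1→2:  nop
12. deliver 0→1:  <1:foll t3 ->
13. deliver 2→1:  nop
14. propose(0,'x'):  nop
15. deliver 0→2:  <2:foll t2 ->
16. deliver 2→0:  nop
17. deliver 0→2:  <2:foll t3 ->
18. propose(2,'r'):  nop
19. timeout(0):  <0:cand t4 ->
20. deliver 1→0:  nop
21. deliver 2→1:  nop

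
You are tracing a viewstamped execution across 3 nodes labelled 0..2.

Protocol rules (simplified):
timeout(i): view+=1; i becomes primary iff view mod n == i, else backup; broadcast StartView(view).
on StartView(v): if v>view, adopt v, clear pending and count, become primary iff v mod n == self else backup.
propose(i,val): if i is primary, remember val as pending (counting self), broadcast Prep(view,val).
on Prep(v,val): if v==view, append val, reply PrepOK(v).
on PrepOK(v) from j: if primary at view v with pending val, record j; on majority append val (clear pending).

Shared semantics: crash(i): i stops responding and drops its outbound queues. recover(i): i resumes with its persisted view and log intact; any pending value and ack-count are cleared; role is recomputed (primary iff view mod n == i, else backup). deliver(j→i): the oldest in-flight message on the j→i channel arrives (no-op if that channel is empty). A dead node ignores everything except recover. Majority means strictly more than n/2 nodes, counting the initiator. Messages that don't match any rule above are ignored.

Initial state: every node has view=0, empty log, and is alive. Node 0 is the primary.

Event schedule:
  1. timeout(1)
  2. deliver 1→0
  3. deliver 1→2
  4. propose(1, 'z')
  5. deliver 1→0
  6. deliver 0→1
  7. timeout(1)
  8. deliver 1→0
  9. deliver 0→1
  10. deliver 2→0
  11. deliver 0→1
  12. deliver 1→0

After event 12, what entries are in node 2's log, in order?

after 1 — timeout(1): n1:prim/v1/[-]
after 2 — deliver 1→0: n0:back/v1/[-]
after 3 — deliver 1→2: n2:back/v1/[-]
after 4 — propose(1,'z'): ·
after 5 — deliver 1→0: n0:back/v1/[z]
after 6 — deliver 0→1: n1:prim/v1/[z]
after 7 — timeout(1): n1:back/v2/[z]
after 8 — deliver 1→0: n0:back/v2/[z]
after 9 — deliver 0→1: ·
after 10 — deliver 2→0: ·
after 11 — deliver 0→1: ·
after 12 — deliver 1→0: ·

empty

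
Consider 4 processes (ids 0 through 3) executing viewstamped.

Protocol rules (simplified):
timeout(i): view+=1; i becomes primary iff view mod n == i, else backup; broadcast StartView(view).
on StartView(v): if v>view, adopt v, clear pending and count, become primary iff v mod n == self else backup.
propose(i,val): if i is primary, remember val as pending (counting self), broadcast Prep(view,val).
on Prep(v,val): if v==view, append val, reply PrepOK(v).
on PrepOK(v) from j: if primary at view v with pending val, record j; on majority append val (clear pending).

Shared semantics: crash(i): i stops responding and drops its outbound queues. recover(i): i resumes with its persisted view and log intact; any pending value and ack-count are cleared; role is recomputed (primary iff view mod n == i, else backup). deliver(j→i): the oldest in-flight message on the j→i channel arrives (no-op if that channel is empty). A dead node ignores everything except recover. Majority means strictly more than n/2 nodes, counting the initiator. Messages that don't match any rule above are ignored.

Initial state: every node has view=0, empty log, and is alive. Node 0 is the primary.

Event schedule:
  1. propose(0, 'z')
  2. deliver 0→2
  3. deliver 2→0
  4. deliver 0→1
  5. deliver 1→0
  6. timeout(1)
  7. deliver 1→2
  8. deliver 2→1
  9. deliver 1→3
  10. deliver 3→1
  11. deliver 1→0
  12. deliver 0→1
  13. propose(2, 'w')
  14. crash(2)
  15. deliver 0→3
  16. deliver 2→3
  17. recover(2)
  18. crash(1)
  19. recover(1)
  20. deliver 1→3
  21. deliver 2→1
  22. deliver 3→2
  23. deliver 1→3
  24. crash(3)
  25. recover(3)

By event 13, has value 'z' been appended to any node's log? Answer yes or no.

[1] propose(0,'z') → ∅
[2] deliver 0→2 → N2(back v0 [z])
[3] deliver 2→0 → ∅
[4] deliver 0→1 → N1(back v0 [z])
[5] deliver 1→0 → N0(prim v0 [z])
[6] timeout(1) → N1(prim v1 [z])
[7] deliver 1→2 → N2(back v1 [z])
[8] deliver 2→1 → ∅
[9] deliver 1→3 → N3(back v1 [-])
[10] deliver 3→1 → ∅
[11] deliver 1→0 → N0(back v1 [z])
[12] deliver 0→1 → ∅
[13] propose(2,'w') → ∅

yes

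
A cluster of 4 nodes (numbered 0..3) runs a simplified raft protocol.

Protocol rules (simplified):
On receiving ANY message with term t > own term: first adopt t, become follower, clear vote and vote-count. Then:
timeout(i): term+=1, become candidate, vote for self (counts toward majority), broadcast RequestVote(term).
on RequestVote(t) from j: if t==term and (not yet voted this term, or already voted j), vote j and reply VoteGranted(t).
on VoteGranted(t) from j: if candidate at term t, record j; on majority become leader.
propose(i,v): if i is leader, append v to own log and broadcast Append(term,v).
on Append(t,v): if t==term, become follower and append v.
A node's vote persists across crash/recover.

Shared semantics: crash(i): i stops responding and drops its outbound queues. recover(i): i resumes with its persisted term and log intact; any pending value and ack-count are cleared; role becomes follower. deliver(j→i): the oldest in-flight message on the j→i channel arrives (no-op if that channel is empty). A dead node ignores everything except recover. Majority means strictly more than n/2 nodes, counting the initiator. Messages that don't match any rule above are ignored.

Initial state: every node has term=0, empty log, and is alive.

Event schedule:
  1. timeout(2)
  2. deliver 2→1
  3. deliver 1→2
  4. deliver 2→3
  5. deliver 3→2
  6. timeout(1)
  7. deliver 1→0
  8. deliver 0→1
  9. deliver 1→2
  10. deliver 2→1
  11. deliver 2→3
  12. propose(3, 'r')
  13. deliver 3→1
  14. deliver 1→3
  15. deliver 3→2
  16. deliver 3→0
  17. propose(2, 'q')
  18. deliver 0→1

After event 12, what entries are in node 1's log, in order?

empty

step 1 timeout(2): 2={cand,t=1,log=-}
step 2 deliver 2→1: 1={foll,t=1,log=-}
step 3 deliver 1→2: —
step 4 deliver 2→3: 3={foll,t=1,log=-}
step 5 deliver 3→2: 2={lead,t=1,log=-}
step 6 timeout(1): 1={cand,t=2,log=-}
step 7 deliver 1→0: 0={foll,t=2,log=-}
step 8 deliver 0→1: —
step 9 deliver 1→2: 2={foll,t=2,log=-}
step 10 deliver 2→1: 1={lead,t=2,log=-}
step 11 deliver 2→3: —
step 12 propose(3,'r'): —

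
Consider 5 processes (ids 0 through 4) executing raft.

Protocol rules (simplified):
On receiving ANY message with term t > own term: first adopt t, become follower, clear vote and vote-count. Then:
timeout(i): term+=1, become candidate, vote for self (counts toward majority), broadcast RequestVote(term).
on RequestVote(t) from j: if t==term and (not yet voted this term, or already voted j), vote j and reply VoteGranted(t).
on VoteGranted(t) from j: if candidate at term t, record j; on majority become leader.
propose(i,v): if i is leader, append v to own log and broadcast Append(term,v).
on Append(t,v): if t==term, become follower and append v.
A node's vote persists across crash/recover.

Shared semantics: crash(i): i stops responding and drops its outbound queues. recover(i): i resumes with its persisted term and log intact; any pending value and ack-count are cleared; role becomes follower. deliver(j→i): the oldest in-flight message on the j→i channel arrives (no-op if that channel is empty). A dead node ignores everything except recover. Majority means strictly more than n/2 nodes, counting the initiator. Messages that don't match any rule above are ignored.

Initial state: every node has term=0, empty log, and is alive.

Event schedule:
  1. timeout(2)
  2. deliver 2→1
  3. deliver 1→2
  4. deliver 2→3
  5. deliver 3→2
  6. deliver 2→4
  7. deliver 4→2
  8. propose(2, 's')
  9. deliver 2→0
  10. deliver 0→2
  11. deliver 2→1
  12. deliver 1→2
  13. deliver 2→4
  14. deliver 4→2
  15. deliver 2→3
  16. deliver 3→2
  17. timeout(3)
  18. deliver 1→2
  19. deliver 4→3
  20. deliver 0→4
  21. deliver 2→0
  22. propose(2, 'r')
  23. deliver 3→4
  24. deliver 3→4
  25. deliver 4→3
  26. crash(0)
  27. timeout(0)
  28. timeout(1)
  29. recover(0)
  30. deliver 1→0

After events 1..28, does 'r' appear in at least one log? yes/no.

[1] timeout(2) → N2(cand t1 [-])
[2] deliver 2→1 → N1(foll t1 [-])
[3] deliver 1→2 → ∅
[4] deliver 2→3 → N3(foll t1 [-])
[5] deliver 3→2 → N2(lead t1 [-])
[6] deliver 2→4 → N4(foll t1 [-])
[7] deliver 4→2 → ∅
[8] propose(2,'s') → N2(lead t1 [s])
[9] deliver 2→0 → N0(foll t1 [-])
[10] deliver 0→2 → ∅
[11] deliver 2→1 → N1(foll t1 [s])
[12] deliver 1→2 → ∅
[13] deliver 2→4 → N4(foll t1 [s])
[14] deliver 4→2 → ∅
[15] deliver 2→3 → N3(foll t1 [s])
[16] deliver 3→2 → ∅
[17] timeout(3) → N3(cand t2 [s])
[18] deliver 1→2 → ∅
[19] deliver 4→3 → ∅
[20] deliver 0→4 → ∅
[21] deliver 2→0 → N0(foll t1 [s])
[22] propose(2,'r') → N2(lead t1 [s,r])
[23] deliver 3→4 → N4(foll t2 [s])
[24] deliver 3→4 → ∅
[25] deliver 4→3 → ∅
[26] crash(0) → N0(✗foll t1 [s])
[27] timeout(0) → ∅
[28] timeout(1) → N1(cand t2 [s])

yes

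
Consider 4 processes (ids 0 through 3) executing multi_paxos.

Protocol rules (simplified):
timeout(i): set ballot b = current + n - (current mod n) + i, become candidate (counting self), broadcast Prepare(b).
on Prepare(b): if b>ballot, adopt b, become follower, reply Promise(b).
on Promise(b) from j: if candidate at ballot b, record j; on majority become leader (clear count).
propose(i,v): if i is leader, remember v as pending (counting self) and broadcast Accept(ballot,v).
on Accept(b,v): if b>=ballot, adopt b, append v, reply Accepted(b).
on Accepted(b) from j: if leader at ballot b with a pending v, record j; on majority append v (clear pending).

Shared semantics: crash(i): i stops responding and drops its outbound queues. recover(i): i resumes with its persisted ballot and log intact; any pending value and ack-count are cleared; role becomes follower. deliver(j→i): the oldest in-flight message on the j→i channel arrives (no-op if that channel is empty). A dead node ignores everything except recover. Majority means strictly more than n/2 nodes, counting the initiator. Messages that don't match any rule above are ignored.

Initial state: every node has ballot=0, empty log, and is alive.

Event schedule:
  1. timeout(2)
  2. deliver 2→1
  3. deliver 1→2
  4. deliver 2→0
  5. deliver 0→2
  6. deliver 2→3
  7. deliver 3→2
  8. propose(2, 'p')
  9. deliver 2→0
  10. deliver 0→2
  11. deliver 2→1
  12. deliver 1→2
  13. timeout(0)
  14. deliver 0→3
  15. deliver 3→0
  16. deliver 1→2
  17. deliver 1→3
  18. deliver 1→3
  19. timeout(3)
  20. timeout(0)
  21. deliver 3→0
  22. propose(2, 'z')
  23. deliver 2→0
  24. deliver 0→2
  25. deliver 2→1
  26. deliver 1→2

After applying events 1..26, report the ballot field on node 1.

after 1 — timeout(2): n2:cand/b6/[-]
after 2 — deliver 2→1: n1:foll/b6/[-]
after 3 — deliver 1→2: ·
after 4 — deliver 2→0: n0:foll/b6/[-]
after 5 — deliver 0→2: n2:lead/b6/[-]
after 6 — deliver 2→3: n3:foll/b6/[-]
after 7 — deliver 3→2: ·
after 8 — propose(2,'p'): ·
after 9 — deliver 2→0: n0:foll/b6/[p]
after 10 — deliver 0→2: ·
after 11 — deliver 2→1: n1:foll/b6/[p]
after 12 — deliver 1→2: n2:lead/b6/[p]
after 13 — timeout(0): n0:cand/b8/[p]
after 14 — deliver 0→3: n3:foll/b8/[-]
after 15 — deliver 3→0: ·
after 16 — deliver 1→2: ·
after 17 — deliver 1→3: ·
after 18 — deliver 1→3: ·
after 19 — timeout(3): n3:cand/b15/[-]
after 20 — timeout(0): n0:cand/b12/[p]
after 21 — deliver 3→0: n0:foll/b15/[p]
after 22 — propose(2,'z'): ·
after 23 — deliver 2→0: ·
after 24 — deliver 0→2: n2:foll/b8/[p]
after 25 — deliver 2→1: n1:foll/b6/[p,z]
after 26 — deliver 1→2: ·

6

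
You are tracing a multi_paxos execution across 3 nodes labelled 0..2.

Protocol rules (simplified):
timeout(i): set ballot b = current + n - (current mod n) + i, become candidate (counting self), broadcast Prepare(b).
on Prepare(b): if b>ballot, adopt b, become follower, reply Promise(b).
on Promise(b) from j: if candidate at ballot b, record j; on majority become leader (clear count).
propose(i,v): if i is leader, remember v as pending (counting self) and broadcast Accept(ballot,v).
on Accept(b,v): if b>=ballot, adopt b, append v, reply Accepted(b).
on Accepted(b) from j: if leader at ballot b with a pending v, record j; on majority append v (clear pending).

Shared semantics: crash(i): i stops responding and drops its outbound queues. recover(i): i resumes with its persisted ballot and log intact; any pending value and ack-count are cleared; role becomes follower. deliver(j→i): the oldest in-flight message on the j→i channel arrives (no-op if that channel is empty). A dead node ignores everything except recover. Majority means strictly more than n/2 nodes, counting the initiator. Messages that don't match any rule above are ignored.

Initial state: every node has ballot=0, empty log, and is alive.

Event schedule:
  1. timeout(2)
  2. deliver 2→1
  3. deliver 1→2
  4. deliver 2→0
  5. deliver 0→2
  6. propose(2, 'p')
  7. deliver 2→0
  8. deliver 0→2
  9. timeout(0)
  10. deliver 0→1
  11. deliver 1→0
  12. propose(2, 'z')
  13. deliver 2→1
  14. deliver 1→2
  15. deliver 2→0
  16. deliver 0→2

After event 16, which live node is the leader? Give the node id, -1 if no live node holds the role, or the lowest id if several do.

[1] timeout(2) → N2(cand b5 [-])
[2] deliver 2→1 → N1(foll b5 [-])
[3] deliver 1→2 → N2(lead b5 [-])
[4] deliver 2→0 → N0(foll b5 [-])
[5] deliver 0→2 → ∅
[6] propose(2,'p') → ∅
[7] deliver 2→0 → N0(foll b5 [p])
[8] deliver 0→2 → N2(lead b5 [p])
[9] timeout(0) → N0(cand b6 [p])
[10] deliver 0→1 → N1(foll b6 [-])
[11] deliver 1→0 → N0(lead b6 [p])
[12] propose(2,'z') → ∅
[13] deliver 2→1 → ∅
[14] deliver 1→2 → ∅
[15] deliver 2→0 → ∅
[16] deliver 0→2 → N2(foll b6 [p])

0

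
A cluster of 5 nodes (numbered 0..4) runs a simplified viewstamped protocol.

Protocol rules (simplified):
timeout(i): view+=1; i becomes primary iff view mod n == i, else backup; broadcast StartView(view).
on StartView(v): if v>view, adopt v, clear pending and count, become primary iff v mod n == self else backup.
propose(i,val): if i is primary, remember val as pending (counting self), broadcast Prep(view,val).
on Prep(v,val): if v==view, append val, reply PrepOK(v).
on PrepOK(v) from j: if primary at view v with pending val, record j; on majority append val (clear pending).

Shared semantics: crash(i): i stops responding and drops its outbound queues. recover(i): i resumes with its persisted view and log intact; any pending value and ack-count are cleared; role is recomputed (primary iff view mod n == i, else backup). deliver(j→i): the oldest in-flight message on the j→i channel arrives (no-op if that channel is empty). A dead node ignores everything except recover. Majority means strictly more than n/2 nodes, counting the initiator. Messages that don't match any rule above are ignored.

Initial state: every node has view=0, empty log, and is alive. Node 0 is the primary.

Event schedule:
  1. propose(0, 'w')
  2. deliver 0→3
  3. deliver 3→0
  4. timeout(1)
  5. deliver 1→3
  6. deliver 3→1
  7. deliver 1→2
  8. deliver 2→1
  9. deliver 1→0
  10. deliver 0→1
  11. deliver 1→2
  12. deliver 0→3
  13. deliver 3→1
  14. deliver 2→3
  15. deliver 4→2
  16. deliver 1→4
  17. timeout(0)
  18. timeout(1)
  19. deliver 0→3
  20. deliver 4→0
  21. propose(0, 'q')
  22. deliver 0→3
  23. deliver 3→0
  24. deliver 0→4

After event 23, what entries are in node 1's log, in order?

empty

step 1 propose(0,'w'): —
step 2 deliver 0→3: 3={back,v=0,log=w}
step 3 deliver 3→0: —
step 4 timeout(1): 1={prim,v=1,log=-}
step 5 deliver 1→3: 3={back,v=1,log=w}
step 6 deliver 3→1: —
step 7 deliver 1→2: 2={back,v=1,log=-}
step 8 deliver 2→1: —
step 9 deliver 1→0: 0={back,v=1,log=-}
step 10 deliver 0→1: —
step 11 deliver 1→2: —
step 12 deliver 0→3: —
step 13 deliver 3→1: —
step 14 deliver 2→3: —
step 15 deliver 4→2: —
step 16 deliver 1→4: 4={back,v=1,log=-}
step 17 timeout(0): 0={back,v=2,log=-}
step 18 timeout(1): 1={back,v=2,log=-}
step 19 deliver 0→3: 3={back,v=2,log=w}
step 20 deliver 4→0: —
step 21 propose(0,'q'): —
step 22 deliver 0→3: —
step 23 deliver 3→0: —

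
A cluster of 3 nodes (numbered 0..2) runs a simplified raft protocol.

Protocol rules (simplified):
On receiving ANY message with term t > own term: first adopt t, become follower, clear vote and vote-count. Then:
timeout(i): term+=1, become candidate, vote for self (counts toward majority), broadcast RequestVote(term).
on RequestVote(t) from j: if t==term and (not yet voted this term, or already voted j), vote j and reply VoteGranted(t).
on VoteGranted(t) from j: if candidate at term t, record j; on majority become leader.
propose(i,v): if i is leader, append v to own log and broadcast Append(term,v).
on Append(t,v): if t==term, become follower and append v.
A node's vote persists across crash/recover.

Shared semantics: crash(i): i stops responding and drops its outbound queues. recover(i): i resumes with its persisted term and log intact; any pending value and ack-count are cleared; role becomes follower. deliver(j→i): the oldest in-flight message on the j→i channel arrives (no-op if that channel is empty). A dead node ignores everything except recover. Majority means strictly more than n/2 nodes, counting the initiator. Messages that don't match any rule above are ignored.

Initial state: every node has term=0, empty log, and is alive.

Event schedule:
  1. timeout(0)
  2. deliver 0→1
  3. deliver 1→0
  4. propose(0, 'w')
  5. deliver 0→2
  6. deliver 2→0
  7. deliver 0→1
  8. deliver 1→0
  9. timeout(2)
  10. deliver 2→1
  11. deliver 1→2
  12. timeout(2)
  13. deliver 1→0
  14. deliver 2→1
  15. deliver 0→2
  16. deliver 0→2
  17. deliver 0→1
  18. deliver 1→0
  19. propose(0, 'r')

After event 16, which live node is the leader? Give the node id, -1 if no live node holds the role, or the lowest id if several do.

1. timeout(0):  <0:cand t1 ->
2. deliver 0→1:  <1:foll t1 ->
3. deliver 1→0:  <0:lead t1 ->
4. propose(0,'w'):  <0:lead t1 w>
5. deliver 0→2:  <2:foll t1 ->
6. deliver 2→0:  nop
7. deliver 0→1:  <1:foll t1 w>
8. deliver 1→0:  nop
9. timeout(2):  <2:cand t2 ->
10. deliver 2→1:  <1:foll t2 w>
11. deliver 1→2:  <2:lead t2 ->
12. timeout(2):  <2:cand t3 ->
13. deliver 1→0:  nop
14. deliver 2→1:  <1:foll t3 w>
15. deliver 0→2:  nop
16. deliver 0→2:  nop

0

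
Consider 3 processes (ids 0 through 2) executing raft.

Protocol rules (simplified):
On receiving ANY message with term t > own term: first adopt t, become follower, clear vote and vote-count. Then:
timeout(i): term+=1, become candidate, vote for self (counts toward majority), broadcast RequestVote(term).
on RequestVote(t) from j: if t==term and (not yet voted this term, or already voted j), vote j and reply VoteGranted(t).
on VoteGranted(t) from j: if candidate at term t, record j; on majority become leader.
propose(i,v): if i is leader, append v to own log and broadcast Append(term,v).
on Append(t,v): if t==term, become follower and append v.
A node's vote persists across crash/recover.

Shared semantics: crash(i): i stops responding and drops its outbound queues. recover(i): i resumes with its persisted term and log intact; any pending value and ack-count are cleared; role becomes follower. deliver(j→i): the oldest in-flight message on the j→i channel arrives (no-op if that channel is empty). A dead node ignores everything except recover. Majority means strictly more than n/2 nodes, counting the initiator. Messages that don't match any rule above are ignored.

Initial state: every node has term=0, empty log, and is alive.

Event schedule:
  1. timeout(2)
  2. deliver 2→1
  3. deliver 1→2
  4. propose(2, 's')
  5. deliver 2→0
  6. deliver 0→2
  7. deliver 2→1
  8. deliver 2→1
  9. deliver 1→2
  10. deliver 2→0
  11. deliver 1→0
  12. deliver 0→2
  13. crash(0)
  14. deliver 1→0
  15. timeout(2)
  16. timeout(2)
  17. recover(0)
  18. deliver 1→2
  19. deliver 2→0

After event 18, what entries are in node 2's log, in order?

s

step 1 timeout(2): 2={cand,t=1,log=-}
step 2 deliver 2→1: 1={foll,t=1,log=-}
step 3 deliver 1→2: 2={lead,t=1,log=-}
step 4 propose(2,'s'): 2={lead,t=1,log=s}
step 5 deliver 2→0: 0={foll,t=1,log=-}
step 6 deliver 0→2: —
step 7 deliver 2→1: 1={foll,t=1,log=s}
step 8 deliver 2→1: —
step 9 deliver 1→2: —
step 10 deliver 2→0: 0={foll,t=1,log=s}
step 11 deliver 1→0: —
step 12 deliver 0→2: —
step 13 crash(0): 0={✗foll,t=1,log=s}
step 14 deliver 1→0: —
step 15 timeout(2): 2={cand,t=2,log=s}
step 16 timeout(2): 2={cand,t=3,log=s}
step 17 recover(0): 0={foll,t=1,log=s}
step 18 deliver 1→2: —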